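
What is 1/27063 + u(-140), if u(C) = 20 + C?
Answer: -3247559/27063 ≈ -120.00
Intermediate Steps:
1/27063 + u(-140) = 1/27063 + (20 - 140) = 1/27063 - 120 = -3247559/27063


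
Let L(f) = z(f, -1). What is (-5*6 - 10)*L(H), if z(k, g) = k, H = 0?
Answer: 0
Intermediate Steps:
L(f) = f
(-5*6 - 10)*L(H) = (-5*6 - 10)*0 = (-30 - 10)*0 = -40*0 = 0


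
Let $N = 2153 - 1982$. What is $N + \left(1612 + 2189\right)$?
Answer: $3972$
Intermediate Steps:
$N = 171$ ($N = 2153 - 1982 = 171$)
$N + \left(1612 + 2189\right) = 171 + \left(1612 + 2189\right) = 171 + 3801 = 3972$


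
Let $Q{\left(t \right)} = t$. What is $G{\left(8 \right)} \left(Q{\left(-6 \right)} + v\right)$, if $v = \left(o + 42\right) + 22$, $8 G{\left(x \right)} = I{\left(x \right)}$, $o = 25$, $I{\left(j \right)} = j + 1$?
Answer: $\frac{747}{8} \approx 93.375$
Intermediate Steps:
$I{\left(j \right)} = 1 + j$
$G{\left(x \right)} = \frac{1}{8} + \frac{x}{8}$ ($G{\left(x \right)} = \frac{1 + x}{8} = \frac{1}{8} + \frac{x}{8}$)
$v = 89$ ($v = \left(25 + 42\right) + 22 = 67 + 22 = 89$)
$G{\left(8 \right)} \left(Q{\left(-6 \right)} + v\right) = \left(\frac{1}{8} + \frac{1}{8} \cdot 8\right) \left(-6 + 89\right) = \left(\frac{1}{8} + 1\right) 83 = \frac{9}{8} \cdot 83 = \frac{747}{8}$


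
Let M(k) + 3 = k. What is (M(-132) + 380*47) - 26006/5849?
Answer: 103647519/5849 ≈ 17721.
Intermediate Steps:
M(k) = -3 + k
(M(-132) + 380*47) - 26006/5849 = ((-3 - 132) + 380*47) - 26006/5849 = (-135 + 17860) - 26006*1/5849 = 17725 - 26006/5849 = 103647519/5849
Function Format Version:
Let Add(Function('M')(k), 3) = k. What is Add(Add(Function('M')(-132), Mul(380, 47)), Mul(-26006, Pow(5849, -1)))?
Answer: Rational(103647519, 5849) ≈ 17721.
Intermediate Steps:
Function('M')(k) = Add(-3, k)
Add(Add(Function('M')(-132), Mul(380, 47)), Mul(-26006, Pow(5849, -1))) = Add(Add(Add(-3, -132), Mul(380, 47)), Mul(-26006, Pow(5849, -1))) = Add(Add(-135, 17860), Mul(-26006, Rational(1, 5849))) = Add(17725, Rational(-26006, 5849)) = Rational(103647519, 5849)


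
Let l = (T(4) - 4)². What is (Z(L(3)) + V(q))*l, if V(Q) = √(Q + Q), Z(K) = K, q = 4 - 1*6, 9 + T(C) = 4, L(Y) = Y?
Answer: 243 + 162*I ≈ 243.0 + 162.0*I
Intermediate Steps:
T(C) = -5 (T(C) = -9 + 4 = -5)
q = -2 (q = 4 - 6 = -2)
l = 81 (l = (-5 - 4)² = (-9)² = 81)
V(Q) = √2*√Q (V(Q) = √(2*Q) = √2*√Q)
(Z(L(3)) + V(q))*l = (3 + √2*√(-2))*81 = (3 + √2*(I*√2))*81 = (3 + 2*I)*81 = 243 + 162*I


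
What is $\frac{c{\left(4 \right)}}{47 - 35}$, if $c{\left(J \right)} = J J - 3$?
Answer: $\frac{13}{12} \approx 1.0833$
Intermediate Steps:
$c{\left(J \right)} = -3 + J^{2}$ ($c{\left(J \right)} = J^{2} - 3 = -3 + J^{2}$)
$\frac{c{\left(4 \right)}}{47 - 35} = \frac{-3 + 4^{2}}{47 - 35} = \frac{-3 + 16}{12} = 13 \cdot \frac{1}{12} = \frac{13}{12}$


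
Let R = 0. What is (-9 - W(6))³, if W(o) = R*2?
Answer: -729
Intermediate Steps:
W(o) = 0 (W(o) = 0*2 = 0)
(-9 - W(6))³ = (-9 - 1*0)³ = (-9 + 0)³ = (-9)³ = -729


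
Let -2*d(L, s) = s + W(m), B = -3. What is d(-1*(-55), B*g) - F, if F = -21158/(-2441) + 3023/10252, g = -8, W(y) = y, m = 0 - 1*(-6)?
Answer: -599667939/25025132 ≈ -23.963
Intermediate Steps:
m = 6 (m = 0 + 6 = 6)
d(L, s) = -3 - s/2 (d(L, s) = -(s + 6)/2 = -(6 + s)/2 = -3 - s/2)
F = 224290959/25025132 (F = -21158*(-1/2441) + 3023*(1/10252) = 21158/2441 + 3023/10252 = 224290959/25025132 ≈ 8.9626)
d(-1*(-55), B*g) - F = (-3 - (-3)*(-8)/2) - 1*224290959/25025132 = (-3 - ½*24) - 224290959/25025132 = (-3 - 12) - 224290959/25025132 = -15 - 224290959/25025132 = -599667939/25025132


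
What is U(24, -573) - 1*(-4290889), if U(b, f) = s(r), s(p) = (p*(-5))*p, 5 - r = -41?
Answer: 4280309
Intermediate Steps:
r = 46 (r = 5 - 1*(-41) = 5 + 41 = 46)
s(p) = -5*p**2 (s(p) = (-5*p)*p = -5*p**2)
U(b, f) = -10580 (U(b, f) = -5*46**2 = -5*2116 = -10580)
U(24, -573) - 1*(-4290889) = -10580 - 1*(-4290889) = -10580 + 4290889 = 4280309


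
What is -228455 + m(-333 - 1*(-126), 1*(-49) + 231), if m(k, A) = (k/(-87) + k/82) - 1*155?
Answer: -543634925/2378 ≈ -2.2861e+5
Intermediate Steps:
m(k, A) = -155 + 5*k/7134 (m(k, A) = (k*(-1/87) + k*(1/82)) - 155 = (-k/87 + k/82) - 155 = 5*k/7134 - 155 = -155 + 5*k/7134)
-228455 + m(-333 - 1*(-126), 1*(-49) + 231) = -228455 + (-155 + 5*(-333 - 1*(-126))/7134) = -228455 + (-155 + 5*(-333 + 126)/7134) = -228455 + (-155 + (5/7134)*(-207)) = -228455 + (-155 - 345/2378) = -228455 - 368935/2378 = -543634925/2378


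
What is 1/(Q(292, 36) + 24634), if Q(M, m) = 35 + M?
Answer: 1/24961 ≈ 4.0062e-5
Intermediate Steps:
1/(Q(292, 36) + 24634) = 1/((35 + 292) + 24634) = 1/(327 + 24634) = 1/24961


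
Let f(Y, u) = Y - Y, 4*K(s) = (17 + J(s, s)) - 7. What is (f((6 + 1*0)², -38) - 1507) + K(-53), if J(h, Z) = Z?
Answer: -6071/4 ≈ -1517.8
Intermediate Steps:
K(s) = 5/2 + s/4 (K(s) = ((17 + s) - 7)/4 = (10 + s)/4 = 5/2 + s/4)
f(Y, u) = 0
(f((6 + 1*0)², -38) - 1507) + K(-53) = (0 - 1507) + (5/2 + (¼)*(-53)) = -1507 + (5/2 - 53/4) = -1507 - 43/4 = -6071/4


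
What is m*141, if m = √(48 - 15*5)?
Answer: 423*I*√3 ≈ 732.66*I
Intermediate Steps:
m = 3*I*√3 (m = √(48 - 75) = √(-27) = 3*I*√3 ≈ 5.1962*I)
m*141 = (3*I*√3)*141 = 423*I*√3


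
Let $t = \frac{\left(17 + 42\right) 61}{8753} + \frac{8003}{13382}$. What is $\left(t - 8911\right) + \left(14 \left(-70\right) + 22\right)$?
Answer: $- \frac{1155863871297}{117132646} \approx -9868.0$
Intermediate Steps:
$t = \frac{118212077}{117132646}$ ($t = 59 \cdot 61 \cdot \frac{1}{8753} + 8003 \cdot \frac{1}{13382} = 3599 \cdot \frac{1}{8753} + \frac{8003}{13382} = \frac{3599}{8753} + \frac{8003}{13382} = \frac{118212077}{117132646} \approx 1.0092$)
$\left(t - 8911\right) + \left(14 \left(-70\right) + 22\right) = \left(\frac{118212077}{117132646} - 8911\right) + \left(14 \left(-70\right) + 22\right) = - \frac{1043650796429}{117132646} + \left(-980 + 22\right) = - \frac{1043650796429}{117132646} - 958 = - \frac{1155863871297}{117132646}$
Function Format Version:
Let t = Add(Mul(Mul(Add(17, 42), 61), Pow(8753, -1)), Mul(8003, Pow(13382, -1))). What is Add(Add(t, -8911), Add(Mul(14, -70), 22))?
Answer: Rational(-1155863871297, 117132646) ≈ -9868.0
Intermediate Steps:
t = Rational(118212077, 117132646) (t = Add(Mul(Mul(59, 61), Rational(1, 8753)), Mul(8003, Rational(1, 13382))) = Add(Mul(3599, Rational(1, 8753)), Rational(8003, 13382)) = Add(Rational(3599, 8753), Rational(8003, 13382)) = Rational(118212077, 117132646) ≈ 1.0092)
Add(Add(t, -8911), Add(Mul(14, -70), 22)) = Add(Add(Rational(118212077, 117132646), -8911), Add(Mul(14, -70), 22)) = Add(Rational(-1043650796429, 117132646), Add(-980, 22)) = Add(Rational(-1043650796429, 117132646), -958) = Rational(-1155863871297, 117132646)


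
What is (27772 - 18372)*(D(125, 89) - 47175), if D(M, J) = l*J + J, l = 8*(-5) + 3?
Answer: -473562600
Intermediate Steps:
l = -37 (l = -40 + 3 = -37)
D(M, J) = -36*J (D(M, J) = -37*J + J = -36*J)
(27772 - 18372)*(D(125, 89) - 47175) = (27772 - 18372)*(-36*89 - 47175) = 9400*(-3204 - 47175) = 9400*(-50379) = -473562600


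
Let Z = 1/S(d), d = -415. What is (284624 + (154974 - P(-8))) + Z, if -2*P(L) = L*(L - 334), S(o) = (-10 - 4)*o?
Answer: 2562012461/5810 ≈ 4.4097e+5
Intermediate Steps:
S(o) = -14*o
P(L) = -L*(-334 + L)/2 (P(L) = -L*(L - 334)/2 = -L*(-334 + L)/2)
Z = 1/5810 (Z = 1/(-14*(-415)) = 1/5810 ≈ 0.00017212)
(284624 + (154974 - P(-8))) + Z = (284624 + (154974 - (-8)*(334 - 1*(-8))/2)) + 1/5810 = (284624 + (154974 - (-8)*(334 + 8)/2)) + 1/5810 = (284624 + (154974 - (-8)*342/2)) + 1/5810 = (284624 + (154974 - 1*(-1368))) + 1/5810 = (284624 + (154974 + 1368)) + 1/5810 = (284624 + 156342) + 1/5810 = 440966 + 1/5810 = 2562012461/5810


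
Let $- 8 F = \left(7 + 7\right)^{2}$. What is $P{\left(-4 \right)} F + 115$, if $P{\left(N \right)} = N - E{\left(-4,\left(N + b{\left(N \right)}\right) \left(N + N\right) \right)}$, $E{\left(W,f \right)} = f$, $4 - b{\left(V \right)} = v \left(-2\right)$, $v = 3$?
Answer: $-963$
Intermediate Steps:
$b{\left(V \right)} = 10$ ($b{\left(V \right)} = 4 - 3 \left(-2\right) = 4 - -6 = 4 + 6 = 10$)
$P{\left(N \right)} = N - 2 N \left(10 + N\right)$ ($P{\left(N \right)} = N - \left(N + 10\right) \left(N + N\right) = N - \left(10 + N\right) 2 N = N - 2 N \left(10 + N\right)$)
$F = - \frac{49}{2}$ ($F = - \frac{\left(7 + 7\right)^{2}}{8} = - \frac{14^{2}}{8} = \left(- \frac{1}{8}\right) 196 = - \frac{49}{2} \approx -24.5$)
$P{\left(-4 \right)} F + 115 = - 4 \left(-19 - -8\right) \left(- \frac{49}{2}\right) + 115 = - 4 \left(-19 + 8\right) \left(- \frac{49}{2}\right) + 115 = \left(-4\right) \left(-11\right) \left(- \frac{49}{2}\right) + 115 = 44 \left(- \frac{49}{2}\right) + 115 = -1078 + 115 = -963$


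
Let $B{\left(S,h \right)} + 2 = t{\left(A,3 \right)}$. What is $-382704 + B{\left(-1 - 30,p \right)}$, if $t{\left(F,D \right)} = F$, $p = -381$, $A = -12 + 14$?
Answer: $-382704$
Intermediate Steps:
$A = 2$
$B{\left(S,h \right)} = 0$ ($B{\left(S,h \right)} = -2 + 2 = 0$)
$-382704 + B{\left(-1 - 30,p \right)} = -382704 + 0 = -382704$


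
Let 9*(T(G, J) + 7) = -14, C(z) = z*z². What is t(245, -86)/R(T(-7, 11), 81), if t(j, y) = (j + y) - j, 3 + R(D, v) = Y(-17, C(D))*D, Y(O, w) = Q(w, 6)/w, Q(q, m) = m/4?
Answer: 1019788/35331 ≈ 28.864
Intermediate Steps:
Q(q, m) = m/4 (Q(q, m) = m*(¼) = m/4)
C(z) = z³
Y(O, w) = 3/(2*w) (Y(O, w) = ((¼)*6)/w = 3/(2*w))
T(G, J) = -77/9 (T(G, J) = -7 + (⅑)*(-14) = -7 - 14/9 = -77/9)
R(D, v) = -3 + 3/(2*D²) (R(D, v) = -3 + (3/(2*(D³)))*D = -3 + (3/(2*D³))*D = -3 + 3/(2*D²))
t(j, y) = y
t(245, -86)/R(T(-7, 11), 81) = -86/(-3 + 3/(2*(-77/9)²)) = -86/(-3 + (3/2)*(81/5929)) = -86/(-3 + 243/11858) = -86/(-35331/11858) = -86*(-11858/35331) = 1019788/35331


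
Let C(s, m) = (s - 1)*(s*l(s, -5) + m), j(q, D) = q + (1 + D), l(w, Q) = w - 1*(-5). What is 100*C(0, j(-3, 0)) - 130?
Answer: 70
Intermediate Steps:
l(w, Q) = 5 + w (l(w, Q) = w + 5 = 5 + w)
j(q, D) = 1 + D + q
C(s, m) = (-1 + s)*(m + s*(5 + s)) (C(s, m) = (s - 1)*(s*(5 + s) + m) = (-1 + s)*(m + s*(5 + s)))
100*C(0, j(-3, 0)) - 130 = 100*(-(1 + 0 - 3) + (1 + 0 - 3)*0 + 0²*(5 + 0) - 1*0*(5 + 0)) - 130 = 100*(-1*(-2) - 2*0 + 0*5 - 1*0*5) - 130 = 100*(2 + 0 + 0 + 0) - 130 = 100*2 - 130 = 200 - 130 = 70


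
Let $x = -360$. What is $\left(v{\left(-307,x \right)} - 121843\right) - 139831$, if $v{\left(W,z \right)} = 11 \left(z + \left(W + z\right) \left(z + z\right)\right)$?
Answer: $5017006$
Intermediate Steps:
$v{\left(W,z \right)} = 11 z + 22 z \left(W + z\right)$ ($v{\left(W,z \right)} = 11 \left(z + \left(W + z\right) 2 z\right) = 11 \left(z + 2 z \left(W + z\right)\right) = 11 z + 22 z \left(W + z\right)$)
$\left(v{\left(-307,x \right)} - 121843\right) - 139831 = \left(11 \left(-360\right) \left(1 + 2 \left(-307\right) + 2 \left(-360\right)\right) - 121843\right) - 139831 = \left(11 \left(-360\right) \left(1 - 614 - 720\right) - 121843\right) - 139831 = \left(11 \left(-360\right) \left(-1333\right) - 121843\right) - 139831 = \left(5278680 - 121843\right) - 139831 = 5156837 - 139831 = 5017006$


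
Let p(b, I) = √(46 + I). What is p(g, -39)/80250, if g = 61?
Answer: √7/80250 ≈ 3.2969e-5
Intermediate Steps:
p(g, -39)/80250 = √(46 - 39)/80250 = √7*(1/80250) = √7/80250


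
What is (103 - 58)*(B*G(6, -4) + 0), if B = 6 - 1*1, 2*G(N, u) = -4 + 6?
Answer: 225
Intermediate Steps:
G(N, u) = 1 (G(N, u) = (-4 + 6)/2 = (½)*2 = 1)
B = 5 (B = 6 - 1 = 5)
(103 - 58)*(B*G(6, -4) + 0) = (103 - 58)*(5*1 + 0) = 45*(5 + 0) = 45*5 = 225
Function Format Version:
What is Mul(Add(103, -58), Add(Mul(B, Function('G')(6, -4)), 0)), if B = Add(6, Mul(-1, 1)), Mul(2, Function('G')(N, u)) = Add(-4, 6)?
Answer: 225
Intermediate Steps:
Function('G')(N, u) = 1 (Function('G')(N, u) = Mul(Rational(1, 2), Add(-4, 6)) = Mul(Rational(1, 2), 2) = 1)
B = 5 (B = Add(6, -1) = 5)
Mul(Add(103, -58), Add(Mul(B, Function('G')(6, -4)), 0)) = Mul(Add(103, -58), Add(Mul(5, 1), 0)) = Mul(45, Add(5, 0)) = Mul(45, 5) = 225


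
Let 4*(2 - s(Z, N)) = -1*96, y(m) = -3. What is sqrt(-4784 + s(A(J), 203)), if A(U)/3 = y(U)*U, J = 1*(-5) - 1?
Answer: I*sqrt(4758) ≈ 68.978*I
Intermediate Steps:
J = -6 (J = -5 - 1 = -6)
A(U) = -9*U (A(U) = 3*(-3*U) = -9*U)
s(Z, N) = 26 (s(Z, N) = 2 - (-1)*96/4 = 2 - 1/4*(-96) = 2 + 24 = 26)
sqrt(-4784 + s(A(J), 203)) = sqrt(-4784 + 26) = sqrt(-4758) = I*sqrt(4758)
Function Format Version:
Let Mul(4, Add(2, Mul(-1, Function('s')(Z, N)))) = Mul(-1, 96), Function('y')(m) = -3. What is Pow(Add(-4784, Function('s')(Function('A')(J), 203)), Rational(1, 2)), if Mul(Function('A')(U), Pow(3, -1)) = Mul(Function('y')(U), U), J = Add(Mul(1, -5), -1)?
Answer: Mul(I, Pow(4758, Rational(1, 2))) ≈ Mul(68.978, I)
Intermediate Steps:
J = -6 (J = Add(-5, -1) = -6)
Function('A')(U) = Mul(-9, U) (Function('A')(U) = Mul(3, Mul(-3, U)) = Mul(-9, U))
Function('s')(Z, N) = 26 (Function('s')(Z, N) = Add(2, Mul(Rational(-1, 4), Mul(-1, 96))) = Add(2, Mul(Rational(-1, 4), -96)) = Add(2, 24) = 26)
Pow(Add(-4784, Function('s')(Function('A')(J), 203)), Rational(1, 2)) = Pow(Add(-4784, 26), Rational(1, 2)) = Pow(-4758, Rational(1, 2)) = Mul(I, Pow(4758, Rational(1, 2)))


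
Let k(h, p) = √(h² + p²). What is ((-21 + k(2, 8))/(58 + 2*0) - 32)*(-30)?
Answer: 28155/29 - 30*√17/29 ≈ 966.60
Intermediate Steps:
((-21 + k(2, 8))/(58 + 2*0) - 32)*(-30) = ((-21 + √(2² + 8²))/(58 + 2*0) - 32)*(-30) = ((-21 + √(4 + 64))/(58 + 0) - 32)*(-30) = ((-21 + √68)/58 - 32)*(-30) = ((-21 + 2*√17)*(1/58) - 32)*(-30) = ((-21/58 + √17/29) - 32)*(-30) = (-1877/58 + √17/29)*(-30) = 28155/29 - 30*√17/29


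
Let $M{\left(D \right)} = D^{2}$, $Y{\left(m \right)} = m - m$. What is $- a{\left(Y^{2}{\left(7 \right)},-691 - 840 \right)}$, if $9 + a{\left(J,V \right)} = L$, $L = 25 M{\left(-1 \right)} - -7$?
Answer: $-23$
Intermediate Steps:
$Y{\left(m \right)} = 0$
$L = 32$ ($L = 25 \left(-1\right)^{2} - -7 = 25 \cdot 1 + \left(10 - 3\right) = 25 + 7 = 32$)
$a{\left(J,V \right)} = 23$ ($a{\left(J,V \right)} = -9 + 32 = 23$)
$- a{\left(Y^{2}{\left(7 \right)},-691 - 840 \right)} = \left(-1\right) 23 = -23$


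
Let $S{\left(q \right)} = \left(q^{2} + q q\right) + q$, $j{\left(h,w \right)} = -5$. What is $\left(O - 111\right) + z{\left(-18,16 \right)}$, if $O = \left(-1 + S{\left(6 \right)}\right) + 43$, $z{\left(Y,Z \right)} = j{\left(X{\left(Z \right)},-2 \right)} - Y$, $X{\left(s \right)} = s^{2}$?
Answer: $22$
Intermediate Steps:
$S{\left(q \right)} = q + 2 q^{2}$ ($S{\left(q \right)} = \left(q^{2} + q^{2}\right) + q = 2 q^{2} + q = q + 2 q^{2}$)
$z{\left(Y,Z \right)} = -5 - Y$
$O = 120$ ($O = \left(-1 + 6 \left(1 + 2 \cdot 6\right)\right) + 43 = \left(-1 + 6 \left(1 + 12\right)\right) + 43 = \left(-1 + 6 \cdot 13\right) + 43 = \left(-1 + 78\right) + 43 = 77 + 43 = 120$)
$\left(O - 111\right) + z{\left(-18,16 \right)} = \left(120 - 111\right) - -13 = 9 + \left(-5 + 18\right) = 9 + 13 = 22$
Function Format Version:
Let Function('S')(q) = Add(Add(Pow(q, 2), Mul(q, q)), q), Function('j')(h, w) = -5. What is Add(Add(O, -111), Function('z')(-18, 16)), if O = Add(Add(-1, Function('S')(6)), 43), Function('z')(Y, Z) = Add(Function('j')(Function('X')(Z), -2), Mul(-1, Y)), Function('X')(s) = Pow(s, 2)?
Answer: 22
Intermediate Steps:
Function('S')(q) = Add(q, Mul(2, Pow(q, 2))) (Function('S')(q) = Add(Add(Pow(q, 2), Pow(q, 2)), q) = Add(Mul(2, Pow(q, 2)), q) = Add(q, Mul(2, Pow(q, 2))))
Function('z')(Y, Z) = Add(-5, Mul(-1, Y))
O = 120 (O = Add(Add(-1, Mul(6, Add(1, Mul(2, 6)))), 43) = Add(Add(-1, Mul(6, Add(1, 12))), 43) = Add(Add(-1, Mul(6, 13)), 43) = Add(Add(-1, 78), 43) = Add(77, 43) = 120)
Add(Add(O, -111), Function('z')(-18, 16)) = Add(Add(120, -111), Add(-5, Mul(-1, -18))) = Add(9, Add(-5, 18)) = Add(9, 13) = 22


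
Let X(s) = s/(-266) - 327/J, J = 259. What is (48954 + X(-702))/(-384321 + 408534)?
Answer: 80303136/39717391 ≈ 2.0219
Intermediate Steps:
X(s) = -327/259 - s/266 (X(s) = s/(-266) - 327/259 = s*(-1/266) - 327*1/259 = -s/266 - 327/259 = -327/259 - s/266)
(48954 + X(-702))/(-384321 + 408534) = (48954 + (-327/259 - 1/266*(-702)))/(-384321 + 408534) = (48954 + (-327/259 + 351/133))/24213 = (48954 + 6774/4921)*(1/24213) = (240909408/4921)*(1/24213) = 80303136/39717391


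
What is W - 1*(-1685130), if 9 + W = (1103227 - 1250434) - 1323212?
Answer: 214702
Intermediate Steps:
W = -1470428 (W = -9 + ((1103227 - 1250434) - 1323212) = -9 + (-147207 - 1323212) = -9 - 1470419 = -1470428)
W - 1*(-1685130) = -1470428 - 1*(-1685130) = -1470428 + 1685130 = 214702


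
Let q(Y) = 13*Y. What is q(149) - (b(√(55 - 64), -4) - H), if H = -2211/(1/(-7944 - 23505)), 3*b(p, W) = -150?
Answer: 69535726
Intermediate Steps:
b(p, W) = -50 (b(p, W) = (⅓)*(-150) = -50)
H = 69533739 (H = -2211/(1/(-31449)) = -2211/(-1/31449) = -2211*(-31449) = 69533739)
q(149) - (b(√(55 - 64), -4) - H) = 13*149 - (-50 - 1*69533739) = 1937 - (-50 - 69533739) = 1937 - 1*(-69533789) = 1937 + 69533789 = 69535726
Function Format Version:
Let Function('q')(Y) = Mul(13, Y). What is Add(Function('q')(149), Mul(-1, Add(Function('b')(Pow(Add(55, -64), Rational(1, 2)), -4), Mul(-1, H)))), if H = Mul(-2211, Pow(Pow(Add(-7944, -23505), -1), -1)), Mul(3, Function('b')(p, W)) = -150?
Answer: 69535726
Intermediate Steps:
Function('b')(p, W) = -50 (Function('b')(p, W) = Mul(Rational(1, 3), -150) = -50)
H = 69533739 (H = Mul(-2211, Pow(Pow(-31449, -1), -1)) = Mul(-2211, Pow(Rational(-1, 31449), -1)) = Mul(-2211, -31449) = 69533739)
Add(Function('q')(149), Mul(-1, Add(Function('b')(Pow(Add(55, -64), Rational(1, 2)), -4), Mul(-1, H)))) = Add(Mul(13, 149), Mul(-1, Add(-50, Mul(-1, 69533739)))) = Add(1937, Mul(-1, Add(-50, -69533739))) = Add(1937, Mul(-1, -69533789)) = Add(1937, 69533789) = 69535726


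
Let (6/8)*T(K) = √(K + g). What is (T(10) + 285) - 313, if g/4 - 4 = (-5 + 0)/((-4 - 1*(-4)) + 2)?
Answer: -68/3 ≈ -22.667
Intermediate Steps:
g = 6 (g = 16 + 4*((-5 + 0)/((-4 - 1*(-4)) + 2)) = 16 + 4*(-5/((-4 + 4) + 2)) = 16 + 4*(-5/(0 + 2)) = 16 + 4*(-5/2) = 16 - 10 = 6)
T(K) = 4*√(6 + K)/3 (T(K) = 4*√(K + 6)/3 = 4*√(6 + K)/3)
(T(10) + 285) - 313 = (4*√(6 + 10)/3 + 285) - 313 = (4*√16/3 + 285) - 313 = ((4/3)*4 + 285) - 313 = (16/3 + 285) - 313 = 871/3 - 313 = -68/3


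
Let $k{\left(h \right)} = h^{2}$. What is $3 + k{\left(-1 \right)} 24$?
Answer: $27$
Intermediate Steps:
$3 + k{\left(-1 \right)} 24 = 3 + \left(-1\right)^{2} \cdot 24 = 3 + 1 \cdot 24 = 3 + 24 = 27$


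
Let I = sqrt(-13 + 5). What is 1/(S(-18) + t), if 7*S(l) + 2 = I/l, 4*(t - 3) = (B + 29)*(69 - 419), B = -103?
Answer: 12855024/83271172609 + 63*I*sqrt(2)/166542345218 ≈ 0.00015438 + 5.3497e-10*I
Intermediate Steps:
I = 2*I*sqrt(2) (I = sqrt(-8) = 2*I*sqrt(2) ≈ 2.8284*I)
t = 6478 (t = 3 + ((-103 + 29)*(69 - 419))/4 = 3 + (-74*(-350))/4 = 3 + (1/4)*25900 = 3 + 6475 = 6478)
S(l) = -2/7 + 2*I*sqrt(2)/(7*l) (S(l) = -2/7 + ((2*I*sqrt(2))/l)/7 = -2/7 + (2*I*sqrt(2)/l)/7 = -2/7 + 2*I*sqrt(2)/(7*l))
1/(S(-18) + t) = 1/((2/7)*(-1*(-18) + I*sqrt(2))/(-18) + 6478) = 1/((2/7)*(-1/18)*(18 + I*sqrt(2)) + 6478) = 1/((-2/7 - I*sqrt(2)/63) + 6478) = 1/(45344/7 - I*sqrt(2)/63)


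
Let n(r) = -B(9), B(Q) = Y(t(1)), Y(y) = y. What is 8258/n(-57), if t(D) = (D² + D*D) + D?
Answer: -8258/3 ≈ -2752.7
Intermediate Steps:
t(D) = D + 2*D² (t(D) = (D² + D²) + D = 2*D² + D = D + 2*D²)
B(Q) = 3 (B(Q) = 1*(1 + 2*1) = 1*(1 + 2) = 1*3 = 3)
n(r) = -3 (n(r) = -1*3 = -3)
8258/n(-57) = 8258/(-3) = 8258*(-⅓) = -8258/3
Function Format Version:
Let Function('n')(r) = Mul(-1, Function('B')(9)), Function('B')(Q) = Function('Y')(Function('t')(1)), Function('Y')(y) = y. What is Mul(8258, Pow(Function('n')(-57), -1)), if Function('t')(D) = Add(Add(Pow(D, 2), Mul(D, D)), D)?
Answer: Rational(-8258, 3) ≈ -2752.7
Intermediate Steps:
Function('t')(D) = Add(D, Mul(2, Pow(D, 2))) (Function('t')(D) = Add(Add(Pow(D, 2), Pow(D, 2)), D) = Add(Mul(2, Pow(D, 2)), D) = Add(D, Mul(2, Pow(D, 2))))
Function('B')(Q) = 3 (Function('B')(Q) = Mul(1, Add(1, Mul(2, 1))) = Mul(1, Add(1, 2)) = Mul(1, 3) = 3)
Function('n')(r) = -3 (Function('n')(r) = Mul(-1, 3) = -3)
Mul(8258, Pow(Function('n')(-57), -1)) = Mul(8258, Pow(-3, -1)) = Mul(8258, Rational(-1, 3)) = Rational(-8258, 3)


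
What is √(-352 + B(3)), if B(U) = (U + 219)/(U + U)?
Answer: 3*I*√35 ≈ 17.748*I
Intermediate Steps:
B(U) = (219 + U)/(2*U) (B(U) = (219 + U)/((2*U)) = (219 + U)*(1/(2*U)) = (219 + U)/(2*U))
√(-352 + B(3)) = √(-352 + (½)*(219 + 3)/3) = √(-352 + (½)*(⅓)*222) = √(-352 + 37) = √(-315) = 3*I*√35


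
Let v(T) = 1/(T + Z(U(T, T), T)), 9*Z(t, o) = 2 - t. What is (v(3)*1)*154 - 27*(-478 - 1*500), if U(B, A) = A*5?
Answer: 26505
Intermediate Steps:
U(B, A) = 5*A
Z(t, o) = 2/9 - t/9 (Z(t, o) = (2 - t)/9 = 2/9 - t/9)
v(T) = 1/(2/9 + 4*T/9) (v(T) = 1/(T + (2/9 - 5*T/9)) = 1/(2/9 + 4*T/9))
(v(3)*1)*154 - 27*(-478 - 1*500) = ((9/(2*(1 + 2*3)))*1)*154 - 27*(-478 - 1*500) = ((9/(2*(1 + 6)))*1)*154 - 27*(-478 - 500) = (((9/2)/7)*1)*154 - 27*(-978) = (((9/2)*(⅐))*1)*154 - 1*(-26406) = ((9/14)*1)*154 + 26406 = (9/14)*154 + 26406 = 99 + 26406 = 26505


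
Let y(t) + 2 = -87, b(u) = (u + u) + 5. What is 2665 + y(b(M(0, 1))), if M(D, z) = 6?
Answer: 2576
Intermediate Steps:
b(u) = 5 + 2*u (b(u) = 2*u + 5 = 5 + 2*u)
y(t) = -89 (y(t) = -2 - 87 = -89)
2665 + y(b(M(0, 1))) = 2665 - 89 = 2576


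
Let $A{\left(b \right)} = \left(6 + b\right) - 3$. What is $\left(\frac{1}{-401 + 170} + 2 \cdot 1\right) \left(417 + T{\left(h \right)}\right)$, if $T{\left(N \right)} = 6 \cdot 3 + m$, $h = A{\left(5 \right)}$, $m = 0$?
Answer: $\frac{66845}{77} \approx 868.12$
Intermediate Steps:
$A{\left(b \right)} = 3 + b$
$h = 8$ ($h = 3 + 5 = 8$)
$T{\left(N \right)} = 18$ ($T{\left(N \right)} = 6 \cdot 3 + 0 = 18 + 0 = 18$)
$\left(\frac{1}{-401 + 170} + 2 \cdot 1\right) \left(417 + T{\left(h \right)}\right) = \left(\frac{1}{-401 + 170} + 2 \cdot 1\right) \left(417 + 18\right) = \left(\frac{1}{-231} + 2\right) 435 = \left(- \frac{1}{231} + 2\right) 435 = \frac{461}{231} \cdot 435 = \frac{66845}{77}$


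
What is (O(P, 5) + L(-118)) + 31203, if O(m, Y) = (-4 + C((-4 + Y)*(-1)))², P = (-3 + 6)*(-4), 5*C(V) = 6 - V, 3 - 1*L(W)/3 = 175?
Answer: 767344/25 ≈ 30694.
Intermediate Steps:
L(W) = -516 (L(W) = 9 - 3*175 = 9 - 525 = -516)
C(V) = 6/5 - V/5 (C(V) = (6 - V)/5 = 6/5 - V/5)
P = -12 (P = 3*(-4) = -12)
O(m, Y) = (-18/5 + Y/5)² (O(m, Y) = (-4 + (6/5 - (-4 + Y)*(-1)/5))² = (-4 + (6/5 - (4 - Y)/5))² = (-4 + (6/5 + (-⅘ + Y/5)))² = (-4 + (⅖ + Y/5))² = (-18/5 + Y/5)²)
(O(P, 5) + L(-118)) + 31203 = ((18 - 1*5)²/25 - 516) + 31203 = ((18 - 5)²/25 - 516) + 31203 = ((1/25)*13² - 516) + 31203 = ((1/25)*169 - 516) + 31203 = (169/25 - 516) + 31203 = -12731/25 + 31203 = 767344/25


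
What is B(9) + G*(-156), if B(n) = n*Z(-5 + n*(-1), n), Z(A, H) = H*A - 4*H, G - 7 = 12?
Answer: -4422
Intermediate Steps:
G = 19 (G = 7 + 12 = 19)
Z(A, H) = -4*H + A*H (Z(A, H) = A*H - 4*H = -4*H + A*H)
B(n) = n²*(-9 - n) (B(n) = n*(n*(-4 + (-5 + n*(-1)))) = n*(n*(-4 + (-5 - n))) = n*(n*(-9 - n)) = n²*(-9 - n))
B(9) + G*(-156) = 9²*(-9 - 1*9) + 19*(-156) = 81*(-9 - 9) - 2964 = 81*(-18) - 2964 = -1458 - 2964 = -4422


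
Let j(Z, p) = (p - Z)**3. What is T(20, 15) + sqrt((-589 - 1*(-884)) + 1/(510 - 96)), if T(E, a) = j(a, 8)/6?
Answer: -343/6 + sqrt(5618026)/138 ≈ -39.991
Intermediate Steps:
T(E, a) = -(-8 + a)**3/6 (T(E, a) = -(a - 1*8)**3/6 = -(a - 8)**3*(1/6) = -(-8 + a)**3*(1/6) = -(-8 + a)**3/6)
T(20, 15) + sqrt((-589 - 1*(-884)) + 1/(510 - 96)) = -(-8 + 15)**3/6 + sqrt((-589 - 1*(-884)) + 1/(510 - 96)) = -1/6*7**3 + sqrt((-589 + 884) + 1/414) = -1/6*343 + sqrt(295 + 1/414) = -343/6 + sqrt(122131/414) = -343/6 + sqrt(5618026)/138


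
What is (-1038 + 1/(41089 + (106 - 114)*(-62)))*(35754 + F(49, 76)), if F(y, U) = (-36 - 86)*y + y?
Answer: -257480590985/8317 ≈ -3.0958e+7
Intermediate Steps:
F(y, U) = -121*y (F(y, U) = -122*y + y = -121*y)
(-1038 + 1/(41089 + (106 - 114)*(-62)))*(35754 + F(49, 76)) = (-1038 + 1/(41089 + (106 - 114)*(-62)))*(35754 - 121*49) = (-1038 + 1/(41089 - 8*(-62)))*(35754 - 5929) = (-1038 + 1/(41089 + 496))*29825 = (-1038 + 1/41585)*29825 = -43165229/41585*29825 = -257480590985/8317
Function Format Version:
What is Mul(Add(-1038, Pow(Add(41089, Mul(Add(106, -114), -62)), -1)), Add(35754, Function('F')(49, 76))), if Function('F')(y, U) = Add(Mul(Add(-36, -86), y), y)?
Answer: Rational(-257480590985, 8317) ≈ -3.0958e+7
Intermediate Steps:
Function('F')(y, U) = Mul(-121, y) (Function('F')(y, U) = Add(Mul(-122, y), y) = Mul(-121, y))
Mul(Add(-1038, Pow(Add(41089, Mul(Add(106, -114), -62)), -1)), Add(35754, Function('F')(49, 76))) = Mul(Add(-1038, Pow(Add(41089, Mul(Add(106, -114), -62)), -1)), Add(35754, Mul(-121, 49))) = Mul(Add(-1038, Pow(Add(41089, Mul(-8, -62)), -1)), Add(35754, -5929)) = Mul(Add(-1038, Pow(Add(41089, 496), -1)), 29825) = Mul(Add(-1038, Pow(41585, -1)), 29825) = Mul(Add(-1038, Rational(1, 41585)), 29825) = Mul(Rational(-43165229, 41585), 29825) = Rational(-257480590985, 8317)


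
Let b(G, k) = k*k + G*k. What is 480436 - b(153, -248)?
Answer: 456876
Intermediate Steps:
b(G, k) = k**2 + G*k
480436 - b(153, -248) = 480436 - (-248)*(153 - 248) = 480436 - (-248)*(-95) = 480436 - 1*23560 = 480436 - 23560 = 456876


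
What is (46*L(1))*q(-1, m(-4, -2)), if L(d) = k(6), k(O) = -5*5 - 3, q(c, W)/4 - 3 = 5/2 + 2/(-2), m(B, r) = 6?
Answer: -23184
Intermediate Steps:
q(c, W) = 18 (q(c, W) = 12 + 4*(5/2 + 2/(-2)) = 12 + 4*(5*(½) + 2*(-½)) = 12 + 4*(5/2 - 1) = 12 + 4*(3/2) = 12 + 6 = 18)
k(O) = -28 (k(O) = -25 - 3 = -28)
L(d) = -28
(46*L(1))*q(-1, m(-4, -2)) = (46*(-28))*18 = -1288*18 = -23184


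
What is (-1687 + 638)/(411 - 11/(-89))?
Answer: -93361/36590 ≈ -2.5515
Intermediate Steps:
(-1687 + 638)/(411 - 11/(-89)) = -1049/(411 - 1/89*(-11)) = -1049/(411 + 11/89) = -1049/36590/89 = -1049*89/36590 = -93361/36590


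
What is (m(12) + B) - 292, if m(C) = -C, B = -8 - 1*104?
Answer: -416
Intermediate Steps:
B = -112 (B = -8 - 104 = -112)
(m(12) + B) - 292 = (-1*12 - 112) - 292 = (-12 - 112) - 292 = -124 - 292 = -416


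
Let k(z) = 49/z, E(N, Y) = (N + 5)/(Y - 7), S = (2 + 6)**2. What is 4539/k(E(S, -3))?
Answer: -313191/490 ≈ -639.17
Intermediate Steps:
S = 64 (S = 8**2 = 64)
E(N, Y) = (5 + N)/(-7 + Y)
4539/k(E(S, -3)) = 4539/((49/(((5 + 64)/(-7 - 3))))) = 4539/((49/((69/(-10))))) = 4539/((49/((-1/10*69)))) = 4539/((49/(-69/10))) = 4539/((49*(-10/69))) = 4539/(-490/69) = 4539*(-69/490) = -313191/490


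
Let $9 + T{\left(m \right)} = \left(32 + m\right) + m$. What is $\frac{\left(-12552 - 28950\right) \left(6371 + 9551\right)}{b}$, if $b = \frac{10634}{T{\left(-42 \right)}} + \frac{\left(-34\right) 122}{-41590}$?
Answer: $\frac{69851246303315}{18417293} \approx 3.7927 \cdot 10^{6}$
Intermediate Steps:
$T{\left(m \right)} = 23 + 2 m$ ($T{\left(m \right)} = -9 + \left(\left(32 + m\right) + m\right) = -9 + \left(32 + 2 m\right) = 23 + 2 m$)
$b = - \frac{221007516}{1268495}$ ($b = \frac{10634}{23 + 2 \left(-42\right)} + \frac{\left(-34\right) 122}{-41590} = \frac{10634}{23 - 84} - - \frac{2074}{20795} = \frac{10634}{-61} + \frac{2074}{20795} = 10634 \left(- \frac{1}{61}\right) + \frac{2074}{20795} = - \frac{10634}{61} + \frac{2074}{20795} = - \frac{221007516}{1268495} \approx -174.23$)
$\frac{\left(-12552 - 28950\right) \left(6371 + 9551\right)}{b} = \frac{\left(-12552 - 28950\right) \left(6371 + 9551\right)}{- \frac{221007516}{1268495}} = \left(-41502\right) 15922 \left(- \frac{1268495}{221007516}\right) = \left(-660794844\right) \left(- \frac{1268495}{221007516}\right) = \frac{69851246303315}{18417293}$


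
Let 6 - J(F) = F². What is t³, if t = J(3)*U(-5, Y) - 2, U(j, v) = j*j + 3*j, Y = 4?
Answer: -32768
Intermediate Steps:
J(F) = 6 - F²
U(j, v) = j² + 3*j
t = -32 (t = (6 - 1*3²)*(-5*(3 - 5)) - 2 = (6 - 1*9)*(-5*(-2)) - 2 = (6 - 9)*10 - 2 = -3*10 - 2 = -30 - 2 = -32)
t³ = (-32)³ = -32768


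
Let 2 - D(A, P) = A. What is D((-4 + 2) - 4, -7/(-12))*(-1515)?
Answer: -12120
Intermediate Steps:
D(A, P) = 2 - A
D((-4 + 2) - 4, -7/(-12))*(-1515) = (2 - ((-4 + 2) - 4))*(-1515) = (2 - (-2 - 4))*(-1515) = (2 - 1*(-6))*(-1515) = (2 + 6)*(-1515) = 8*(-1515) = -12120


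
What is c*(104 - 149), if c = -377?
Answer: 16965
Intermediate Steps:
c*(104 - 149) = -377*(104 - 149) = -377*(-45) = 16965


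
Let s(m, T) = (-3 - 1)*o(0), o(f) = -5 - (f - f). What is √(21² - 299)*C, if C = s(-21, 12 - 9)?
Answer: 20*√142 ≈ 238.33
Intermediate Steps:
o(f) = -5 (o(f) = -5 - 1*0 = -5 + 0 = -5)
s(m, T) = 20 (s(m, T) = (-3 - 1)*(-5) = -4*(-5) = 20)
C = 20
√(21² - 299)*C = √(21² - 299)*20 = √(441 - 299)*20 = √142*20 = 20*√142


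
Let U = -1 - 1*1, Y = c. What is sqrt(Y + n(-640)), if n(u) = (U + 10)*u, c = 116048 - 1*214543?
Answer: I*sqrt(103615) ≈ 321.89*I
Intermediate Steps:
c = -98495 (c = 116048 - 214543 = -98495)
Y = -98495
U = -2 (U = -1 - 1 = -2)
n(u) = 8*u (n(u) = (-2 + 10)*u = 8*u)
sqrt(Y + n(-640)) = sqrt(-98495 + 8*(-640)) = sqrt(-98495 - 5120) = sqrt(-103615) = I*sqrt(103615)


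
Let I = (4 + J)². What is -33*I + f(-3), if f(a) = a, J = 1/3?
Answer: -1868/3 ≈ -622.67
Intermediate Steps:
J = ⅓ ≈ 0.33333
I = 169/9 (I = (4 + ⅓)² = (13/3)² = 169/9 ≈ 18.778)
-33*I + f(-3) = -33*169/9 - 3 = -1859/3 - 3 = -1868/3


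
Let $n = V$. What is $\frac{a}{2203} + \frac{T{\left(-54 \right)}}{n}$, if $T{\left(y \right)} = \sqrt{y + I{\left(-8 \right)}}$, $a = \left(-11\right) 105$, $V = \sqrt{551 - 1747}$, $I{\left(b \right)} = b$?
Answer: $- \frac{1155}{2203} + \frac{\sqrt{18538}}{598} \approx -0.2966$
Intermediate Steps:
$V = 2 i \sqrt{299}$ ($V = \sqrt{-1196} = 2 i \sqrt{299} \approx 34.583 i$)
$n = 2 i \sqrt{299} \approx 34.583 i$
$a = -1155$
$T{\left(y \right)} = \sqrt{-8 + y}$ ($T{\left(y \right)} = \sqrt{y - 8} = \sqrt{-8 + y}$)
$\frac{a}{2203} + \frac{T{\left(-54 \right)}}{n} = - \frac{1155}{2203} + \frac{\sqrt{-8 - 54}}{2 i \sqrt{299}} = \left(-1155\right) \frac{1}{2203} + \sqrt{-62} \left(- \frac{i \sqrt{299}}{598}\right) = - \frac{1155}{2203} + i \sqrt{62} \left(- \frac{i \sqrt{299}}{598}\right) = - \frac{1155}{2203} + \frac{\sqrt{18538}}{598}$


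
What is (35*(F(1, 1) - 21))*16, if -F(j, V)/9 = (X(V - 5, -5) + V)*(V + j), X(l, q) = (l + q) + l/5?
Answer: 76944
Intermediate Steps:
X(l, q) = q + 6*l/5 (X(l, q) = (l + q) + l*(⅕) = (l + q) + l/5 = q + 6*l/5)
F(j, V) = -9*(-11 + 11*V/5)*(V + j) (F(j, V) = -9*((-5 + 6*(V - 5)/5) + V)*(V + j) = -9*((-5 + 6*(-5 + V)/5) + V)*(V + j) = -9*((-5 + (-6 + 6*V/5)) + V)*(V + j) = -9*((-11 + 6*V/5) + V)*(V + j) = -9*(-11 + 11*V/5)*(V + j))
(35*(F(1, 1) - 21))*16 = (35*((99*1 + 99*1 - 99/5*1² - 99/5*1*1) - 21))*16 = (35*((99 + 99 - 99/5*1 - 99/5) - 21))*16 = (35*((99 + 99 - 99/5 - 99/5) - 21))*16 = (35*(792/5 - 21))*16 = (35*(687/5))*16 = 4809*16 = 76944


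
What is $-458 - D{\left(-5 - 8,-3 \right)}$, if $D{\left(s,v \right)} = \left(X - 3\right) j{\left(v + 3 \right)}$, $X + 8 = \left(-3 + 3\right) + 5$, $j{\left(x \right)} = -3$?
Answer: $-476$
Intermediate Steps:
$X = -3$ ($X = -8 + \left(\left(-3 + 3\right) + 5\right) = -8 + \left(0 + 5\right) = -8 + 5 = -3$)
$D{\left(s,v \right)} = 18$ ($D{\left(s,v \right)} = \left(-3 - 3\right) \left(-3\right) = \left(-6\right) \left(-3\right) = 18$)
$-458 - D{\left(-5 - 8,-3 \right)} = -458 - 18 = -476$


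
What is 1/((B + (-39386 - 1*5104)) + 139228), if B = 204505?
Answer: 1/299243 ≈ 3.3418e-6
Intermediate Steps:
1/((B + (-39386 - 1*5104)) + 139228) = 1/((204505 + (-39386 - 1*5104)) + 139228) = 1/((204505 + (-39386 - 5104)) + 139228) = 1/((204505 - 44490) + 139228) = 1/(160015 + 139228) = 1/299243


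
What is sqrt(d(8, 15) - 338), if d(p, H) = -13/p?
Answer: I*sqrt(5434)/4 ≈ 18.429*I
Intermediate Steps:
sqrt(d(8, 15) - 338) = sqrt(-13/8 - 338) = sqrt(-2717/8) = I*sqrt(5434)/4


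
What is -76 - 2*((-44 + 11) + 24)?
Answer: -58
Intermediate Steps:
-76 - 2*((-44 + 11) + 24) = -76 - 2*(-33 + 24) = -76 - 2*(-9) = -76 + 18 = -58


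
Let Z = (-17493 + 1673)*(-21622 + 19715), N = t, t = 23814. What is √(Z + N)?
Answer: √30192554 ≈ 5494.8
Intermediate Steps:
N = 23814
Z = 30168740 (Z = -15820*(-1907) = 30168740)
√(Z + N) = √(30168740 + 23814) = √30192554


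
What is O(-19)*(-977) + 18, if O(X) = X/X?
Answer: -959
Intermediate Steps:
O(X) = 1
O(-19)*(-977) + 18 = 1*(-977) + 18 = -977 + 18 = -959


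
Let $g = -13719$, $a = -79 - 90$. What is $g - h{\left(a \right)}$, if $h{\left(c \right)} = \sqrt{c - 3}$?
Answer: $-13719 - 2 i \sqrt{43} \approx -13719.0 - 13.115 i$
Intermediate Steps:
$a = -169$ ($a = -79 - 90 = -169$)
$h{\left(c \right)} = \sqrt{-3 + c}$
$g - h{\left(a \right)} = -13719 - \sqrt{-3 - 169} = -13719 - \sqrt{-172} = -13719 - 2 i \sqrt{43}$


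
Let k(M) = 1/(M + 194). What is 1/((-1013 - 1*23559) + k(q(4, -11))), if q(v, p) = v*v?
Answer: -210/5160119 ≈ -4.0697e-5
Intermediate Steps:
q(v, p) = v**2
k(M) = 1/(194 + M)
1/((-1013 - 1*23559) + k(q(4, -11))) = 1/((-1013 - 1*23559) + 1/(194 + 4**2)) = 1/((-1013 - 23559) + 1/(194 + 16)) = 1/(-24572 + 1/210) = 1/(-5160119/210) = -210/5160119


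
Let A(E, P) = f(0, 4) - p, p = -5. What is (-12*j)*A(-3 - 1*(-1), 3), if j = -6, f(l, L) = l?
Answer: 360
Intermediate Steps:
A(E, P) = 5 (A(E, P) = 0 - 1*(-5) = 0 + 5 = 5)
(-12*j)*A(-3 - 1*(-1), 3) = -12*(-6)*5 = 72*5 = 360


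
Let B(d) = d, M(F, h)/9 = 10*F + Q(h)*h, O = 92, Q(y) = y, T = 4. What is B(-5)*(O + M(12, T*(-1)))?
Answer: -6580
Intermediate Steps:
M(F, h) = 9*h**2 + 90*F (M(F, h) = 9*(10*F + h*h) = 9*(10*F + h**2) = 9*(h**2 + 10*F) = 9*h**2 + 90*F)
B(-5)*(O + M(12, T*(-1))) = -5*(92 + (9*(4*(-1))**2 + 90*12)) = -5*(92 + (9*(-4)**2 + 1080)) = -5*(92 + (9*16 + 1080)) = -5*(92 + (144 + 1080)) = -5*(92 + 1224) = -5*1316 = -6580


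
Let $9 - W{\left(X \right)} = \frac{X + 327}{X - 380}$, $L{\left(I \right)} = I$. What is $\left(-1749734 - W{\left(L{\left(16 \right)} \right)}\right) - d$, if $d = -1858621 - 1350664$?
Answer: $\frac{75896135}{52} \approx 1.4595 \cdot 10^{6}$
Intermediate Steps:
$W{\left(X \right)} = 9 - \frac{327 + X}{-380 + X}$ ($W{\left(X \right)} = 9 - \frac{X + 327}{X - 380} = 9 - \frac{327 + X}{-380 + X}$)
$d = -3209285$
$\left(-1749734 - W{\left(L{\left(16 \right)} \right)}\right) - d = \left(-1749734 - \frac{-3747 + 8 \cdot 16}{-380 + 16}\right) - -3209285 = \left(-1749734 - \frac{-3747 + 128}{-364}\right) + 3209285 = \left(-1749734 - \left(- \frac{1}{364}\right) \left(-3619\right)\right) + 3209285 = \left(-1749734 - \frac{517}{52}\right) + 3209285 = - \frac{90986685}{52} + 3209285 = \frac{75896135}{52}$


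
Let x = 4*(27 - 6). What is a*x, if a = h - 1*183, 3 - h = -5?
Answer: -14700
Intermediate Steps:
h = 8 (h = 3 - 1*(-5) = 3 + 5 = 8)
x = 84 (x = 4*21 = 84)
a = -175 (a = 8 - 1*183 = 8 - 183 = -175)
a*x = -175*84 = -14700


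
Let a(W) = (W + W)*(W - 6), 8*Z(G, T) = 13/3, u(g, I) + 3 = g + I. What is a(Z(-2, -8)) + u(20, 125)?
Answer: 39193/288 ≈ 136.09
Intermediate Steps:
u(g, I) = -3 + I + g (u(g, I) = -3 + (g + I) = -3 + (I + g) = -3 + I + g)
Z(G, T) = 13/24 (Z(G, T) = (13/3)/8 = (13*(⅓))/8 = (⅛)*(13/3) = 13/24)
a(W) = 2*W*(-6 + W) (a(W) = (2*W)*(-6 + W) = 2*W*(-6 + W))
a(Z(-2, -8)) + u(20, 125) = 2*(13/24)*(-6 + 13/24) + (-3 + 125 + 20) = 2*(13/24)*(-131/24) + 142 = -1703/288 + 142 = 39193/288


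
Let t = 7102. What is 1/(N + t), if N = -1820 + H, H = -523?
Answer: 1/4759 ≈ 0.00021013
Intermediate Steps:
N = -2343 (N = -1820 - 523 = -2343)
1/(N + t) = 1/(-2343 + 7102) = 1/4759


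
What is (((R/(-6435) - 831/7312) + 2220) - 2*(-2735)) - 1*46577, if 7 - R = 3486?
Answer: -1829719031677/47052720 ≈ -38887.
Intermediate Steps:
R = -3479 (R = 7 - 1*3486 = 7 - 3486 = -3479)
(((R/(-6435) - 831/7312) + 2220) - 2*(-2735)) - 1*46577 = (((-3479/(-6435) - 831/7312) + 2220) - 2*(-2735)) - 1*46577 = (((-3479*(-1/6435) - 831*1/7312) + 2220) + 5470) - 46577 = (((3479/6435 - 831/7312) + 2220) + 5470) - 46577 = ((20090963/47052720 + 2220) + 5470) - 46577 = (104477129363/47052720 + 5470) - 46577 = 361855507763/47052720 - 46577 = -1829719031677/47052720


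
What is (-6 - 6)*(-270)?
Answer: 3240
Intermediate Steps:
(-6 - 6)*(-270) = -12*(-270) = 3240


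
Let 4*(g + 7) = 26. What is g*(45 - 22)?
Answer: -23/2 ≈ -11.500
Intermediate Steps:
g = -½ (g = -7 + (¼)*26 = -7 + 13/2 = -½ ≈ -0.50000)
g*(45 - 22) = -(45 - 22)/2 = -½*23 = -23/2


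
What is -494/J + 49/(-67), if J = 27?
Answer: -34421/1809 ≈ -19.028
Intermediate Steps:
-494/J + 49/(-67) = -494/27 + 49/(-67) = -494*1/27 + 49*(-1/67) = -494/27 - 49/67 = -34421/1809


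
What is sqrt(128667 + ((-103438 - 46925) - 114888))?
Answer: 6*I*sqrt(3794) ≈ 369.57*I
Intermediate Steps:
sqrt(128667 + ((-103438 - 46925) - 114888)) = sqrt(128667 + (-150363 - 114888)) = sqrt(128667 - 265251) = sqrt(-136584) = 6*I*sqrt(3794)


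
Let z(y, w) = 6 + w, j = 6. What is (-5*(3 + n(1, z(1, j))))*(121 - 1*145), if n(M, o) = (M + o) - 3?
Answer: 1560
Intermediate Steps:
n(M, o) = -3 + M + o
(-5*(3 + n(1, z(1, j))))*(121 - 1*145) = (-5*(3 + (-3 + 1 + (6 + 6))))*(121 - 1*145) = (-5*(3 + (-3 + 1 + 12)))*(121 - 145) = -5*(3 + 10)*(-24) = -5*13*(-24) = -65*(-24) = 1560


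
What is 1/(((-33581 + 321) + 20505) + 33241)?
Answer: 1/20486 ≈ 4.8814e-5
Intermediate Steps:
1/(((-33581 + 321) + 20505) + 33241) = 1/((-33260 + 20505) + 33241) = 1/(-12755 + 33241) = 1/20486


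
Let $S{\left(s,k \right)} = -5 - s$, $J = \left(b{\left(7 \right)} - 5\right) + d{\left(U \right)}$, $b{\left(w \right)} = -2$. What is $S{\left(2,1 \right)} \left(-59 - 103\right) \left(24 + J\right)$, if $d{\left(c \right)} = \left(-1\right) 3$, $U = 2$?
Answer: $15876$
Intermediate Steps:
$d{\left(c \right)} = -3$
$J = -10$ ($J = \left(-2 - 5\right) - 3 = -7 - 3 = -10$)
$S{\left(2,1 \right)} \left(-59 - 103\right) \left(24 + J\right) = \left(-5 - 2\right) \left(-59 - 103\right) \left(24 - 10\right) = \left(-5 - 2\right) \left(\left(-162\right) 14\right) = \left(-7\right) \left(-2268\right) = 15876$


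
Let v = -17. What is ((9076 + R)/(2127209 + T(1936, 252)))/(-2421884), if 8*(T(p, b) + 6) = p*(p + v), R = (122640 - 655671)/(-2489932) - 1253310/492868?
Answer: -2783820023802541/1925659933554110857177296 ≈ -1.4456e-9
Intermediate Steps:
R = -714485688003/306801951244 (R = -533031*(-1/2489932) - 1253310*1/492868 = 533031/2489932 - 626655/246434 = -714485688003/306801951244 ≈ -2.3288)
T(p, b) = -6 + p*(-17 + p)/8 (T(p, b) = -6 + (p*(p - 17))/8 = -6 + (p*(-17 + p))/8 = -6 + p*(-17 + p)/8)
((9076 + R)/(2127209 + T(1936, 252)))/(-2421884) = ((9076 - 714485688003/306801951244)/(2127209 + (-6 - 17/8*1936 + (⅛)*1936²)))/(-2421884) = (2783820023802541/(306801951244*(2127209 + (-6 - 4114 + (⅛)*3748096))))*(-1/2421884) = (2783820023802541/(306801951244*(2127209 + (-6 - 4114 + 468512))))*(-1/2421884) = (2783820023802541/(306801951244*(2127209 + 464392)))*(-1/2421884) = ((2783820023802541/306801951244)/2591601)*(-1/2421884) = ((2783820023802541/306801951244)*(1/2591601))*(-1/2421884) = (2783820023802541/795108243645901644)*(-1/2421884) = -2783820023802541/1925659933554110857177296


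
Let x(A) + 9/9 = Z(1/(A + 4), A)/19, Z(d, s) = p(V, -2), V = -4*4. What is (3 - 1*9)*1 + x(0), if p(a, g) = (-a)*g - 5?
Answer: -170/19 ≈ -8.9474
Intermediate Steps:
V = -16
p(a, g) = -5 - a*g (p(a, g) = -a*g - 5 = -5 - a*g)
Z(d, s) = -37 (Z(d, s) = -5 - 1*(-16)*(-2) = -5 - 32 = -37)
x(A) = -56/19 (x(A) = -1 - 37/19 = -56/19)
(3 - 1*9)*1 + x(0) = (3 - 1*9)*1 - 56/19 = (3 - 9)*1 - 56/19 = -6*1 - 56/19 = -6 - 56/19 = -170/19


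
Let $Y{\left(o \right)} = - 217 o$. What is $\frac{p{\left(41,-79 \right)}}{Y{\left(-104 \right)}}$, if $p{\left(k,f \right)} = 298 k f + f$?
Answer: $- \frac{965301}{22568} \approx -42.773$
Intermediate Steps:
$p{\left(k,f \right)} = f + 298 f k$ ($p{\left(k,f \right)} = 298 f k + f = f + 298 f k$)
$\frac{p{\left(41,-79 \right)}}{Y{\left(-104 \right)}} = \frac{\left(-79\right) \left(1 + 298 \cdot 41\right)}{\left(-217\right) \left(-104\right)} = \frac{\left(-79\right) \left(1 + 12218\right)}{22568} = \left(-79\right) 12219 \cdot \frac{1}{22568} = \left(-965301\right) \frac{1}{22568} = - \frac{965301}{22568}$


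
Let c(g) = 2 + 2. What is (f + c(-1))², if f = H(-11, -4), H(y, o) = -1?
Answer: 9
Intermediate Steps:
f = -1
c(g) = 4
(f + c(-1))² = (-1 + 4)² = 3² = 9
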